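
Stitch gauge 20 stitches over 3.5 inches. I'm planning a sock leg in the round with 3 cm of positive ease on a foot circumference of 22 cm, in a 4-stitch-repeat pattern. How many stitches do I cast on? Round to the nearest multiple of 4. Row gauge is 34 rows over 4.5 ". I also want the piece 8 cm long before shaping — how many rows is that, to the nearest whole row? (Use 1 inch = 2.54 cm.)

Cast on 56 stitches; work 24 rows.

Finished = 22 + 3 = 25 cm.
25 cm × 1/2.54 = 9.84 inches.
20/3.5 = 5.714 sts per in; 9.84 × 5.714 = 56.24 sts.
Nearest multiple of 4 → 56.
8 cm = 3.15 inches; × 7.556 = 23.80 → 24 rows.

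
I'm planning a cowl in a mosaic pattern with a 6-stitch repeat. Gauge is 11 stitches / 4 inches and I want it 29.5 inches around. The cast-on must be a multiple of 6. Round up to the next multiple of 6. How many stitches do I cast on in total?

11 / 4 = 2.75 sts per inch.
29.5 × 2.75 = 81.12 sts.
Next multiple of 6: 84.

CO 84 sts.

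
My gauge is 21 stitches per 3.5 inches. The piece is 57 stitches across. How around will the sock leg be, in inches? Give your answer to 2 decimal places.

9.50 inches.

21 stitches / 3.5 inch = 6 stitches per inch.
57 / 6 = 9.500 inches.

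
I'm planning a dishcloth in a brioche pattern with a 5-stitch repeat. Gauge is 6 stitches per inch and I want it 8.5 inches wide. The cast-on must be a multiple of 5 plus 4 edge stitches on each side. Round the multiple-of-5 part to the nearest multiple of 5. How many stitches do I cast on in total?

6 / 1 = 6 sts per inch.
8.5 × 6 = 51.00 sts.
Less 8 edge sts → 43.00 for the repeat.
Nearest multiple of 5: 45.
Add back 8 edge sts → 53.

53 stitches.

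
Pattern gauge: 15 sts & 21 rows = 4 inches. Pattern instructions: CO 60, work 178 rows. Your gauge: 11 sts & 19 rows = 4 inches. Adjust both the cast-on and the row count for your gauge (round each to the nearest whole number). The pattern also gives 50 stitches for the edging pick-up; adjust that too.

Stitches: 60 × 11/15 = 44.00 → 44.
Rows: 178 × 19/21 = 161.05 → 161.
edging pick-up: 50 × 11/15 = 36.67 → 37.

Cast on 44 stitches; work 161 rows; edging pick-up 37 stitches.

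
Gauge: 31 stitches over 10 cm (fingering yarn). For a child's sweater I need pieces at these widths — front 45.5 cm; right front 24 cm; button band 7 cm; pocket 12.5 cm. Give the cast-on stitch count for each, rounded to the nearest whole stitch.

front 141; right front 74; button band 22; pocket 39.

Rate = 31/10 = 3.1 sts per cm.
front: 45.5 × 3.1 = 141.05 → 141.
right front: 24 × 3.1 = 74.40 → 74.
button band: 7 × 3.1 = 21.70 → 22.
pocket: 12.5 × 3.1 = 38.75 → 39.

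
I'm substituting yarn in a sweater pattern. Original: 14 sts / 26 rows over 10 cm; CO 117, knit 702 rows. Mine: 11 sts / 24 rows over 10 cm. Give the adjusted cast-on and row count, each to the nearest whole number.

Cast on 92 stitches; work 648 rows.

Stitches: 117 × 11/14 = 91.93 → 92.
Rows: 702 × 24/26 = 648.00 → 648.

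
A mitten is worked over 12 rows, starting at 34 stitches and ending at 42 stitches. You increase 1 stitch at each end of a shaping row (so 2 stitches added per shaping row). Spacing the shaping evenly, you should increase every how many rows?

Increase every 3rd row.

Stitches to add: |42 − 34| = 8.
Shaping rows needed: 8 / 2 = 4.
12 rows / 4 = every 3 rows.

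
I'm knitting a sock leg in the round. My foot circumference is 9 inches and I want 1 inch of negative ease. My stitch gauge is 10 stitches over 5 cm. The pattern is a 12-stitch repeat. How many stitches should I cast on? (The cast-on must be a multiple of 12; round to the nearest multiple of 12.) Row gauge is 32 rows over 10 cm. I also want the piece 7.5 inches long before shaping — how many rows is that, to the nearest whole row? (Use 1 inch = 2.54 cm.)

Cast on 36 stitches; work 61 rows.

Finished = 9 − 1 = 8 inches.
8 inches × 2.54 = 20.32 cm.
10/5 = 2 sts per cm; 20.32 × 2 = 40.64 sts.
Nearest multiple of 12 → 36.
7.5 inches = 19.05 cm; × 3.2 = 60.96 → 61 rows.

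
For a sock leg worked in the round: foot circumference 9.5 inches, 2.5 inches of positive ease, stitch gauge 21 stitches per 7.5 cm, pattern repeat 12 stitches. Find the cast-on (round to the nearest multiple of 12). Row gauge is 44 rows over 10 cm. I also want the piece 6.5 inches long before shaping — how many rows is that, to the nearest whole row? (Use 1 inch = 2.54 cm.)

Cast on 84 stitches; work 73 rows.

Finished = 9.5 + 2.5 = 12 inches.
12 inches × 2.54 = 30.48 cm.
21/7.5 = 2.8 sts per cm; 30.48 × 2.8 = 85.34 sts.
Nearest multiple of 12 → 84.
6.5 inches = 16.51 cm; × 4.4 = 72.64 → 73 rows.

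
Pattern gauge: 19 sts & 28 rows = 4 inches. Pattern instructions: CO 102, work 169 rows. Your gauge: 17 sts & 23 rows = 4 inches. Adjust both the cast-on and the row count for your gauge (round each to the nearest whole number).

Cast on 91 stitches; work 139 rows.

Stitches: 102 × 17/19 = 91.26 → 91.
Rows: 169 × 23/28 = 138.82 → 139.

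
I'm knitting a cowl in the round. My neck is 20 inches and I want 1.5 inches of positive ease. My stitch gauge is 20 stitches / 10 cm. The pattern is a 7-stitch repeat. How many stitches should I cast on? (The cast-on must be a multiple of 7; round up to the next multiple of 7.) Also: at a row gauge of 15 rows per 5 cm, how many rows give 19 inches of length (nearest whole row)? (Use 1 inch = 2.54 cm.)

Finished = 20 + 1.5 = 21.5 inches.
21.5 inches × 2.54 = 54.61 cm.
20/10 = 2 sts per cm; 54.61 × 2 = 109.22 sts.
Next multiple of 7 → 112.
19 inches = 48.26 cm; × 3 = 144.78 → 145 rows.

Cast on 112 stitches; work 145 rows.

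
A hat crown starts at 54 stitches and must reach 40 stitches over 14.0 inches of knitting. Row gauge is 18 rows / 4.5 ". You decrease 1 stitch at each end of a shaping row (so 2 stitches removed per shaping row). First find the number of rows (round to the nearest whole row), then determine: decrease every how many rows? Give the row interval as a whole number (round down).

Decrease every 8th row.

Rows = 14.0 × 4 = 56.0 → 56 rows.
Stitches to remove: 14 → 7 shaping rows (at 2 st each).
56 / 7 = 8.00 → every 8 rows.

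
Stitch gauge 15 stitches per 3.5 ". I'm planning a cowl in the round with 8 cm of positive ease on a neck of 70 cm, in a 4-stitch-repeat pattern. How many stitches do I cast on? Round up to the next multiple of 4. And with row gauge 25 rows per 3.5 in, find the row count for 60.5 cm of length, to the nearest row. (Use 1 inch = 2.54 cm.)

Cast on 132 stitches; work 170 rows.

Finished = 70 + 8 = 78 cm.
78 cm × 1/2.54 = 30.71 inches.
15/3.5 = 4.286 sts per in; 30.71 × 4.286 = 131.61 sts.
Next multiple of 4 → 132.
60.5 cm = 23.82 inches; × 7.143 = 170.13 → 170 rows.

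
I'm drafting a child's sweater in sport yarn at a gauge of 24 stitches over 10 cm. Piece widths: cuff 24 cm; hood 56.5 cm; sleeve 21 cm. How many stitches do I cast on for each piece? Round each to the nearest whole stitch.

cuff 58; hood 136; sleeve 50.

Rate = 24/10 = 2.4 sts per cm.
cuff: 24 × 2.4 = 57.60 → 58.
hood: 56.5 × 2.4 = 135.60 → 136.
sleeve: 21 × 2.4 = 50.40 → 50.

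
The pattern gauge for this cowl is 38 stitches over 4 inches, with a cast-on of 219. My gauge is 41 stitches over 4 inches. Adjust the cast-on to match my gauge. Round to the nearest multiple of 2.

Scale factor = 41 / 38 = 1.079.
219 × 41 / 38 = 236.29 sts.
→ 236 sts.

CO 236 sts.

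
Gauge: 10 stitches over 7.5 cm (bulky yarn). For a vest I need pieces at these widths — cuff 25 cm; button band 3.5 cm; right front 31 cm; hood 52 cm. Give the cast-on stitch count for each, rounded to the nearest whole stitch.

cuff 33; button band 5; right front 41; hood 69.

Rate = 10/7.5 = 1.333 sts per cm.
cuff: 25 × 1.333 = 33.33 → 33.
button band: 3.5 × 1.333 = 4.67 → 5.
right front: 31 × 1.333 = 41.33 → 41.
hood: 52 × 1.333 = 69.33 → 69.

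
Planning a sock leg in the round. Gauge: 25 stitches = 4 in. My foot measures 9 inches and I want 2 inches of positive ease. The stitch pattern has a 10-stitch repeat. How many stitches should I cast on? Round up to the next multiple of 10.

Finished = 9 + 2 = 11 inches.
25 / 4 = 6.25 sts/in.
11 × 6.25 = 68.75 sts.
Next multiple of 10: 70.

70 stitches.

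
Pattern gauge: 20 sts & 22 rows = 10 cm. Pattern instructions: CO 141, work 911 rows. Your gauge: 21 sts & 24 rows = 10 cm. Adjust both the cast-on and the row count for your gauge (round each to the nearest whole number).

Cast on 148 stitches; work 994 rows.

Stitches: 141 × 21/20 = 148.05 → 148.
Rows: 911 × 24/22 = 993.82 → 994.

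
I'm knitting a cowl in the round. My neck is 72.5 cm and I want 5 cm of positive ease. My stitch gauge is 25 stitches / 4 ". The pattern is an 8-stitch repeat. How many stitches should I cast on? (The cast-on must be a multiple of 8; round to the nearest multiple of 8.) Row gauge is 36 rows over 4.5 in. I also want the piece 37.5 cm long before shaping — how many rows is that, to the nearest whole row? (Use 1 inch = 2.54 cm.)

Finished = 72.5 + 5 = 77.5 cm.
77.5 cm × 1/2.54 = 30.51 inches.
25/4 = 6.25 sts per in; 30.51 × 6.25 = 190.70 sts.
Nearest multiple of 8 → 192.
37.5 cm = 14.76 inches; × 8 = 118.11 → 118 rows.

Cast on 192 stitches; work 118 rows.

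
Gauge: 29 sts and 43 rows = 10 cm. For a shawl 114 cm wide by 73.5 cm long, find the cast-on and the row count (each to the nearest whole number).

Stitch gauge = 29/10 = 2.9 sts/cm; 114 × 2.9 = 330.60 → 331 sts.
Row gauge = 43/10 = 4.3 rows/cm; 73.5 × 4.3 = 316.05 → 316 rows.

Cast on 331 stitches and work 316 rows.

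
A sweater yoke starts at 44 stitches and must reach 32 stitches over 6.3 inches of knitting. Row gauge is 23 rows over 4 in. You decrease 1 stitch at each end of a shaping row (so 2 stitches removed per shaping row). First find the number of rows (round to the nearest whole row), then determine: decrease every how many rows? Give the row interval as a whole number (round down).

Rows = 6.3 × 5.75 = 36.2 → 36 rows.
Stitches to remove: 12 → 6 shaping rows (at 2 st each).
36 / 6 = 6.00 → every 6 rows.

Decrease every 6th row.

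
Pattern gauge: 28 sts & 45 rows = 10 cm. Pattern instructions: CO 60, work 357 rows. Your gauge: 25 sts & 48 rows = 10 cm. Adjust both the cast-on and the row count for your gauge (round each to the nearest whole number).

Cast on 54 stitches; work 381 rows.

Stitches: 60 × 25/28 = 53.57 → 54.
Rows: 357 × 48/45 = 380.80 → 381.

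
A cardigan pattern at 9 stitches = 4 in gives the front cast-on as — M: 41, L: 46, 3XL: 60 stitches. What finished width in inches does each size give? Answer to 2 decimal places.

M 18.22 inches; L 20.44 inches; 3XL 26.67 inches.

9/4 = 2.25 sts per in.
M: 41 / 2.25 = 18.222 → 18.22 in.
L: 46 / 2.25 = 20.444 → 20.44 in.
3XL: 60 / 2.25 = 26.667 → 26.67 in.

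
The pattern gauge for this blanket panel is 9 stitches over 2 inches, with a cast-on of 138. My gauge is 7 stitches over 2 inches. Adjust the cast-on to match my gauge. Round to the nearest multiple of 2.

Scale factor = 7 / 9 = 0.778.
138 × 7 / 9 = 107.33 sts.
→ 108 sts.

CO 108 sts.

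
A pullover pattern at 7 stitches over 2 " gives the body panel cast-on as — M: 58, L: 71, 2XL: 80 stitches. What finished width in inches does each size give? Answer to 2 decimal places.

M 16.57 inches; L 20.29 inches; 2XL 22.86 inches.

7/2 = 3.5 sts per in.
M: 58 / 3.5 = 16.571 → 16.57 in.
L: 71 / 3.5 = 20.286 → 20.29 in.
2XL: 80 / 3.5 = 22.857 → 22.86 in.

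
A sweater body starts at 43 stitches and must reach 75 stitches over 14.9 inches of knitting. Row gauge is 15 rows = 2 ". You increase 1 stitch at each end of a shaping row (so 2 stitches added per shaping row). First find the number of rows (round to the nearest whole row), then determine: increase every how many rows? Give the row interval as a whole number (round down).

Rows = 14.9 × 7.5 = 111.8 → 112 rows.
Stitches to add: 32 → 16 shaping rows (at 2 st each).
112 / 16 = 7.00 → every 7 rows.

Increase every 7th row.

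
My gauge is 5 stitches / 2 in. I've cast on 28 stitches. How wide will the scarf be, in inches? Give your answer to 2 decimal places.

11.20 inches.

5 stitches / 2 inch = 2.5 stitches per inch.
28 / 2.5 = 11.200 inches.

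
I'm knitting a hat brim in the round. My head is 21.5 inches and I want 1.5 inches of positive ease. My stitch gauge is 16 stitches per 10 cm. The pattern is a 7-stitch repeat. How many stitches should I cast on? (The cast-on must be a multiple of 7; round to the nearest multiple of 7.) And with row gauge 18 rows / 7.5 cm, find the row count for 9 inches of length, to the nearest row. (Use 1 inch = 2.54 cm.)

Cast on 91 stitches; work 55 rows.

Finished = 21.5 + 1.5 = 23 inches.
23 inches × 2.54 = 58.42 cm.
16/10 = 1.6 sts per cm; 58.42 × 1.6 = 93.47 sts.
Nearest multiple of 7 → 91.
9 inches = 22.86 cm; × 2.4 = 54.86 → 55 rows.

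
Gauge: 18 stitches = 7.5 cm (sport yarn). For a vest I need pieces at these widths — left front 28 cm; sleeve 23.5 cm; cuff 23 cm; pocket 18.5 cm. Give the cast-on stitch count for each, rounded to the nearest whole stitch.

left front 67; sleeve 56; cuff 55; pocket 44.

Rate = 18/7.5 = 2.4 sts per cm.
left front: 28 × 2.4 = 67.20 → 67.
sleeve: 23.5 × 2.4 = 56.40 → 56.
cuff: 23 × 2.4 = 55.20 → 55.
pocket: 18.5 × 2.4 = 44.40 → 44.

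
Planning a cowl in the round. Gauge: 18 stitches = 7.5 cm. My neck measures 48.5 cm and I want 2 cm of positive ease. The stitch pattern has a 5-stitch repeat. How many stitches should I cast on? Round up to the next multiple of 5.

Finished = 48.5 + 2 = 50.5 cm.
18 / 7.5 = 2.4 sts/cm.
50.5 × 2.4 = 121.20 sts.
Next multiple of 5: 125.

Cast on 125 stitches.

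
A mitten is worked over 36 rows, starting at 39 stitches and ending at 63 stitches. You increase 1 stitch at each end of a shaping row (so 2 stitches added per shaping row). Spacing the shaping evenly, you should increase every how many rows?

Stitches to add: |63 − 39| = 24.
Shaping rows needed: 24 / 2 = 12.
36 rows / 12 = every 3 rows.

Increase every 3rd row.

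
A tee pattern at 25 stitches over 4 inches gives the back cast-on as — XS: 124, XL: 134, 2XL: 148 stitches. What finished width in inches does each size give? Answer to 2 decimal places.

XS 19.84 inches; XL 21.44 inches; 2XL 23.68 inches.

25/4 = 6.25 sts per in.
XS: 124 / 6.25 = 19.840 → 19.84 in.
XL: 134 / 6.25 = 21.440 → 21.44 in.
2XL: 148 / 6.25 = 23.680 → 23.68 in.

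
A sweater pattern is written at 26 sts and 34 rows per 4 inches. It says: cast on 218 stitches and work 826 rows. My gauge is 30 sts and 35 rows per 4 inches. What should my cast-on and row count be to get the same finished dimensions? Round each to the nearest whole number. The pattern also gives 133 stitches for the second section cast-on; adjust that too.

Stitches: 218 × 30/26 = 251.54 → 252.
Rows: 826 × 35/34 = 850.29 → 850.
second section cast-on: 133 × 30/26 = 153.46 → 153.

Cast on 252 stitches; work 850 rows; second section cast-on 153 stitches.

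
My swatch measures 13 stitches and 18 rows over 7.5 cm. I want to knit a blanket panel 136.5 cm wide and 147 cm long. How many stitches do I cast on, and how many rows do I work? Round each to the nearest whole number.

Stitch gauge = 13/7.5 = 1.733 sts/cm; 136.5 × 1.733 = 236.60 → 237 sts.
Row gauge = 18/7.5 = 2.4 rows/cm; 147 × 2.4 = 352.80 → 353 rows.

Cast on 237 stitches and work 353 rows.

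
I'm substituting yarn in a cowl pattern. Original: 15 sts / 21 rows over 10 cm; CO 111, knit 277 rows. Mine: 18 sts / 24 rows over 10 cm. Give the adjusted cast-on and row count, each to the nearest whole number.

Stitches: 111 × 18/15 = 133.20 → 133.
Rows: 277 × 24/21 = 316.57 → 317.

Cast on 133 stitches; work 317 rows.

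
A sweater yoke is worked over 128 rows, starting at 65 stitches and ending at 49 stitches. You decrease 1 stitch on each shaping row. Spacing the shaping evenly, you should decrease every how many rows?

Stitches to remove: |49 − 65| = 16.
Shaping rows needed: 16 / 1 = 16.
128 rows / 16 = every 8 rows.

Decrease every 8th row.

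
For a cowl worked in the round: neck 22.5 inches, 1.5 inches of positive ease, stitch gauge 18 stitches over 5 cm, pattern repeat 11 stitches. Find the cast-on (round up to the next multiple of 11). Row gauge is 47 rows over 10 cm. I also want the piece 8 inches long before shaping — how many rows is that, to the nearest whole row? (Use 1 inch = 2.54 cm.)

Finished = 22.5 + 1.5 = 24 inches.
24 inches × 2.54 = 60.96 cm.
18/5 = 3.6 sts per cm; 60.96 × 3.6 = 219.46 sts.
Next multiple of 11 → 220.
8 inches = 20.32 cm; × 4.7 = 95.50 → 96 rows.

Cast on 220 stitches; work 96 rows.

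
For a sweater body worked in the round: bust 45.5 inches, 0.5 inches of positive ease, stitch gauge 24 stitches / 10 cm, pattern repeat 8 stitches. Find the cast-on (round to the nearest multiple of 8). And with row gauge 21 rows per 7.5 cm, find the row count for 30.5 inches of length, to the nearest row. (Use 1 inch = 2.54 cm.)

Cast on 280 stitches; work 217 rows.

Finished = 45.5 + 0.5 = 46 inches.
46 inches × 2.54 = 116.84 cm.
24/10 = 2.4 sts per cm; 116.84 × 2.4 = 280.42 sts.
Nearest multiple of 8 → 280.
30.5 inches = 77.47 cm; × 2.8 = 216.92 → 217 rows.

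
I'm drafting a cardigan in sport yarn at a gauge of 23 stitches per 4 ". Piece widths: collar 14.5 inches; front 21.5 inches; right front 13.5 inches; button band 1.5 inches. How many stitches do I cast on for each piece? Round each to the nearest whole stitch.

collar 83; front 124; right front 78; button band 9.

Rate = 23/4 = 5.75 sts per in.
collar: 14.5 × 5.75 = 83.38 → 83.
front: 21.5 × 5.75 = 123.62 → 124.
right front: 13.5 × 5.75 = 77.62 → 78.
button band: 1.5 × 5.75 = 8.62 → 9.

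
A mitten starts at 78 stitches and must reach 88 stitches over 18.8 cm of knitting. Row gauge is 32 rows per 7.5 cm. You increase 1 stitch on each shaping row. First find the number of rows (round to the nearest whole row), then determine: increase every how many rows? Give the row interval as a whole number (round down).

Increase every 8th row.

Rows = 18.8 × 4.267 = 80.2 → 80 rows.
Stitches to add: 10 → 10 shaping rows (at 1 st each).
80 / 10 = 8.00 → every 8 rows.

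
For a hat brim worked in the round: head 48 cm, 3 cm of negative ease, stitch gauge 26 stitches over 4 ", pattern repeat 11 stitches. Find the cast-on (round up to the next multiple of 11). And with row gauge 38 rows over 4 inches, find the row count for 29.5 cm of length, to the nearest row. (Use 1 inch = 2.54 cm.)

Cast on 121 stitches; work 110 rows.

Finished = 48 − 3 = 45 cm.
45 cm × 1/2.54 = 17.72 inches.
26/4 = 6.5 sts per in; 17.72 × 6.5 = 115.16 sts.
Next multiple of 11 → 121.
29.5 cm = 11.61 inches; × 9.5 = 110.33 → 110 rows.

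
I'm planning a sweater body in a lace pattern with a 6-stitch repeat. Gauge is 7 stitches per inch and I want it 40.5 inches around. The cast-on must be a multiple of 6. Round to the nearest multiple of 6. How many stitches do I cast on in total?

7 / 1 = 7 sts per inch.
40.5 × 7 = 283.50 sts.
Nearest multiple of 6: 282.

CO 282 sts.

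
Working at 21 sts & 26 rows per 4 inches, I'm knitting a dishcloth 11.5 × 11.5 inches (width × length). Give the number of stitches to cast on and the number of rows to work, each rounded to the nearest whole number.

Stitch gauge = 21/4 = 5.25 sts/in; 11.5 × 5.25 = 60.38 → 60 sts.
Row gauge = 26/4 = 6.5 rows/in; 11.5 × 6.5 = 74.75 → 75 rows.

Cast on 60 stitches and work 75 rows.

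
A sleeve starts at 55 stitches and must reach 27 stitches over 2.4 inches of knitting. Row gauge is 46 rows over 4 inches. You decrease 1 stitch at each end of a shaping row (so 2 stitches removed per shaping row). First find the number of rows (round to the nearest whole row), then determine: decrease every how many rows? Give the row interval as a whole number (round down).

Decrease every 2nd row.

Rows = 2.4 × 11.5 = 27.6 → 28 rows.
Stitches to remove: 28 → 14 shaping rows (at 2 st each).
28 / 14 = 2.00 → every 2 rows.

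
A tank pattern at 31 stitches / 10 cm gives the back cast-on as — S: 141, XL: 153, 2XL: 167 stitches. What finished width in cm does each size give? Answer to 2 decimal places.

S 45.48 cm; XL 49.35 cm; 2XL 53.87 cm.

31/10 = 3.1 sts per cm.
S: 141 / 3.1 = 45.484 → 45.48 cm.
XL: 153 / 3.1 = 49.355 → 49.35 cm.
2XL: 167 / 3.1 = 53.871 → 53.87 cm.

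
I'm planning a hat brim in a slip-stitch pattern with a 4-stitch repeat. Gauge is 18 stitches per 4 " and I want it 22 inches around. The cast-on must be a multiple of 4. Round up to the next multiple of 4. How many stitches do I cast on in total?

Cast on 100 stitches.

18 / 4 = 4.5 sts per inch.
22 × 4.5 = 99.00 sts.
Next multiple of 4: 100.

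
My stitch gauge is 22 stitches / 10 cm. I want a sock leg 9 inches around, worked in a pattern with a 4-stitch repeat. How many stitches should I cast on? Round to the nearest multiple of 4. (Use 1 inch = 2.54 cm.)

52 stitches.

9 in = 9 × 2.54 = 22.86 cm.
22 / 10 = 2.2 sts/cm.
22.86 × 2.2 = 50.29 sts.
→ 52.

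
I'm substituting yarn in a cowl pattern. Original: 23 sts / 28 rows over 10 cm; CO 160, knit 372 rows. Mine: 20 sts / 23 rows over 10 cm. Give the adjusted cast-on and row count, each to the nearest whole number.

Cast on 139 stitches; work 306 rows.

Stitches: 160 × 20/23 = 139.13 → 139.
Rows: 372 × 23/28 = 305.57 → 306.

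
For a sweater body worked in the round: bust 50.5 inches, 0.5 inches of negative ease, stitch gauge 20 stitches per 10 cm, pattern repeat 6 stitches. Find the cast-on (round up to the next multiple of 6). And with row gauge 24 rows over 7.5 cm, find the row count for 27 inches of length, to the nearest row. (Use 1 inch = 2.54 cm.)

Finished = 50.5 − 0.5 = 50 inches.
50 inches × 2.54 = 127.00 cm.
20/10 = 2 sts per cm; 127.00 × 2 = 254.00 sts.
Next multiple of 6 → 258.
27 inches = 68.58 cm; × 3.2 = 219.46 → 219 rows.

Cast on 258 stitches; work 219 rows.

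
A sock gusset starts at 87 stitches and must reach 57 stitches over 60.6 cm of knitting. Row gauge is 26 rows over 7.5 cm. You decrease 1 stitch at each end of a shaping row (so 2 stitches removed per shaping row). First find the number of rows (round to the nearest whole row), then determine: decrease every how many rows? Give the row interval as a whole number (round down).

Rows = 60.6 × 3.467 = 210.1 → 210 rows.
Stitches to remove: 30 → 15 shaping rows (at 2 st each).
210 / 15 = 14.00 → every 14 rows.

Decrease every 14th row.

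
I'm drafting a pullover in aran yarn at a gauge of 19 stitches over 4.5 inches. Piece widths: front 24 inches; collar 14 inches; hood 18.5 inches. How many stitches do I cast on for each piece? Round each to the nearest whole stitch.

Rate = 19/4.5 = 4.222 sts per in.
front: 24 × 4.222 = 101.33 → 101.
collar: 14 × 4.222 = 59.11 → 59.
hood: 18.5 × 4.222 = 78.11 → 78.

front 101; collar 59; hood 78.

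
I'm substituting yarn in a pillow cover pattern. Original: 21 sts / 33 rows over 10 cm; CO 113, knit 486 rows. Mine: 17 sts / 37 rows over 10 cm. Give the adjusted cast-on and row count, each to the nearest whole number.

Cast on 91 stitches; work 545 rows.

Stitches: 113 × 17/21 = 91.48 → 91.
Rows: 486 × 37/33 = 544.91 → 545.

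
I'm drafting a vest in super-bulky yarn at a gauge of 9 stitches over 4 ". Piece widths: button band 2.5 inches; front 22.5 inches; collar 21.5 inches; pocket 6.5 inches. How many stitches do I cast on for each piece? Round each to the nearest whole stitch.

button band 6; front 51; collar 48; pocket 15.

Rate = 9/4 = 2.25 sts per in.
button band: 2.5 × 2.25 = 5.62 → 6.
front: 22.5 × 2.25 = 50.62 → 51.
collar: 21.5 × 2.25 = 48.38 → 48.
pocket: 6.5 × 2.25 = 14.62 → 15.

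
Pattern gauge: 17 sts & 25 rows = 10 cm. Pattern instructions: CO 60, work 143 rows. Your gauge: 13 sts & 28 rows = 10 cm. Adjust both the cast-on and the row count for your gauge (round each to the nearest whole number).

Cast on 46 stitches; work 160 rows.

Stitches: 60 × 13/17 = 45.88 → 46.
Rows: 143 × 28/25 = 160.16 → 160.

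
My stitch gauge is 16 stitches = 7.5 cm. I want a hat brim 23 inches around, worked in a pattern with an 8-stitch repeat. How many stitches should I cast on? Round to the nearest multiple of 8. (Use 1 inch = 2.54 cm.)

23 in = 23 × 2.54 = 58.42 cm.
16 / 7.5 = 2.133 sts/cm.
58.42 × 2.133 = 124.63 sts.
→ 128.

128 stitches.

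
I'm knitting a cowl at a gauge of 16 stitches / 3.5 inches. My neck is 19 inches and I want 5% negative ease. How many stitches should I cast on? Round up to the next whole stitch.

CO 83 sts.

Finished = 19 × 0.95 = 18.05 in.
16 / 3.5 = 4.571 sts per inch.
18.05 × 4.571 = 82.51 sts.
→ 83 sts.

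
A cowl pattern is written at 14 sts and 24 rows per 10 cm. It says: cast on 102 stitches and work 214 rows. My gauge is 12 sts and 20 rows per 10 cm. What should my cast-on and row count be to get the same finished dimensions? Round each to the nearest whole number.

Stitches: 102 × 12/14 = 87.43 → 87.
Rows: 214 × 20/24 = 178.33 → 178.

Cast on 87 stitches; work 178 rows.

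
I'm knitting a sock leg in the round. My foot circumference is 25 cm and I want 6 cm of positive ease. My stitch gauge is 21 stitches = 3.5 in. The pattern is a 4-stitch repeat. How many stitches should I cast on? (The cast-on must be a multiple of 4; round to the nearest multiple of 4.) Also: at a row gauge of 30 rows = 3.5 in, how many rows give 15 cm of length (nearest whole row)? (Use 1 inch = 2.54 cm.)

Cast on 72 stitches; work 51 rows.

Finished = 25 + 6 = 31 cm.
31 cm × 1/2.54 = 12.20 inches.
21/3.5 = 6 sts per in; 12.20 × 6 = 73.23 sts.
Nearest multiple of 4 → 72.
15 cm = 5.91 inches; × 8.571 = 50.62 → 51 rows.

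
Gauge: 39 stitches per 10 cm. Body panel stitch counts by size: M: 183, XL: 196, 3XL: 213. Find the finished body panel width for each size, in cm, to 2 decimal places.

M 46.92 cm; XL 50.26 cm; 3XL 54.62 cm.

39/10 = 3.9 sts per cm.
M: 183 / 3.9 = 46.923 → 46.92 cm.
XL: 196 / 3.9 = 50.256 → 50.26 cm.
3XL: 213 / 3.9 = 54.615 → 54.62 cm.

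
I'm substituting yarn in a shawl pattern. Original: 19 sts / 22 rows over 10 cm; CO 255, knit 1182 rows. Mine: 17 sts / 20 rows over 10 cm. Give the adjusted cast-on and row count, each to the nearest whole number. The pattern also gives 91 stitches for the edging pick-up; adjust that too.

Cast on 228 stitches; work 1075 rows; edging pick-up 81 stitches.

Stitches: 255 × 17/19 = 228.16 → 228.
Rows: 1182 × 20/22 = 1074.55 → 1075.
edging pick-up: 91 × 17/19 = 81.42 → 81.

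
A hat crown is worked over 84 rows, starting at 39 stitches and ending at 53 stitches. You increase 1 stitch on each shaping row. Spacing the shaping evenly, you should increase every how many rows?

Increase every 6th row.

Stitches to add: |53 − 39| = 14.
Shaping rows needed: 14 / 1 = 14.
84 rows / 14 = every 6 rows.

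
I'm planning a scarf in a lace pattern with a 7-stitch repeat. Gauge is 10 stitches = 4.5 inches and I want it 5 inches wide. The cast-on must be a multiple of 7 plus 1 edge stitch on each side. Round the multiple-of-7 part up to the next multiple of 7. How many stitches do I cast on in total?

10 / 4.5 = 2.222 sts per inch.
5 × 2.222 = 11.11 sts.
Less 2 edge sts → 9.11 for the repeat.
Next multiple of 7: 14.
Add back 2 edge sts → 16.

Cast on 16 stitches.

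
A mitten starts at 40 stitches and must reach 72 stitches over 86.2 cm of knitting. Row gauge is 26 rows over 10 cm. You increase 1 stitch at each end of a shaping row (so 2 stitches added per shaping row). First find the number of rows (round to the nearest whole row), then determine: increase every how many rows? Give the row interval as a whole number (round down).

Rows = 86.2 × 2.6 = 224.1 → 224 rows.
Stitches to add: 32 → 16 shaping rows (at 2 st each).
224 / 16 = 14.00 → every 14 rows.

Increase every 14th row.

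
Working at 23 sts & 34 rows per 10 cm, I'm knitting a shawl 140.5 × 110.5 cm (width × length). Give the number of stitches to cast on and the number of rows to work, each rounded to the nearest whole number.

Cast on 323 stitches and work 376 rows.

Stitch gauge = 23/10 = 2.3 sts/cm; 140.5 × 2.3 = 323.15 → 323 sts.
Row gauge = 34/10 = 3.4 rows/cm; 110.5 × 3.4 = 375.70 → 376 rows.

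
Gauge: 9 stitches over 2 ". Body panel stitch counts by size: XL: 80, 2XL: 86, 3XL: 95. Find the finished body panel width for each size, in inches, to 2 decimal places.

XL 17.78 inches; 2XL 19.11 inches; 3XL 21.11 inches.

9/2 = 4.5 sts per in.
XL: 80 / 4.5 = 17.778 → 17.78 in.
2XL: 86 / 4.5 = 19.111 → 19.11 in.
3XL: 95 / 4.5 = 21.111 → 21.11 in.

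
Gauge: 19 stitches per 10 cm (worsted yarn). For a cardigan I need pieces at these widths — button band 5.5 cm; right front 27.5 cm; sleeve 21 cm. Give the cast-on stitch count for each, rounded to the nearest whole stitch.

Rate = 19/10 = 1.9 sts per cm.
button band: 5.5 × 1.9 = 10.45 → 10.
right front: 27.5 × 1.9 = 52.25 → 52.
sleeve: 21 × 1.9 = 39.90 → 40.

button band 10; right front 52; sleeve 40.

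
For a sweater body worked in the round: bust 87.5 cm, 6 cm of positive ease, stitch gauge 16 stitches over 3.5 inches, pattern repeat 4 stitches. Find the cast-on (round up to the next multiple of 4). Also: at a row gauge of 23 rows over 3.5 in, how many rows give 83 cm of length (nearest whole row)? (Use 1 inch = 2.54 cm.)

Finished = 87.5 + 6 = 93.5 cm.
93.5 cm × 1/2.54 = 36.81 inches.
16/3.5 = 4.571 sts per in; 36.81 × 4.571 = 168.28 sts.
Next multiple of 4 → 172.
83 cm = 32.68 inches; × 6.571 = 214.74 → 215 rows.

Cast on 172 stitches; work 215 rows.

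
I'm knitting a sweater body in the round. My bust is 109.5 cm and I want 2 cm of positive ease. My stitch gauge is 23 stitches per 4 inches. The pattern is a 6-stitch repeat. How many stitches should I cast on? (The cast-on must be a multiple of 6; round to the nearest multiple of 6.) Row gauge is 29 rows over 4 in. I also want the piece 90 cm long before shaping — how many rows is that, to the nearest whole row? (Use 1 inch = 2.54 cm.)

Cast on 252 stitches; work 257 rows.

Finished = 109.5 + 2 = 111.5 cm.
111.5 cm × 1/2.54 = 43.90 inches.
23/4 = 5.75 sts per in; 43.90 × 5.75 = 252.41 sts.
Nearest multiple of 6 → 252.
90 cm = 35.43 inches; × 7.25 = 256.89 → 257 rows.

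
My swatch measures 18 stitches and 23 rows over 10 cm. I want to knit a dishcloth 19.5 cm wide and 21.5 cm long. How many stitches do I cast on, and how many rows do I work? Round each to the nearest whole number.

Stitch gauge = 18/10 = 1.8 sts/cm; 19.5 × 1.8 = 35.10 → 35 sts.
Row gauge = 23/10 = 2.3 rows/cm; 21.5 × 2.3 = 49.45 → 49 rows.

Cast on 35 stitches and work 49 rows.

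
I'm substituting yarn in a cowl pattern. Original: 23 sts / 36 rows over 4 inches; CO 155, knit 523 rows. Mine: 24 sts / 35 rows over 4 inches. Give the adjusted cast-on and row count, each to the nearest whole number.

Stitches: 155 × 24/23 = 161.74 → 162.
Rows: 523 × 35/36 = 508.47 → 508.

Cast on 162 stitches; work 508 rows.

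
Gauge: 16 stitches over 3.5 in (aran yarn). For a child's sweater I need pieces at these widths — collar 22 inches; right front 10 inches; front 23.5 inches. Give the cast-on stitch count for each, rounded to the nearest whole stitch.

collar 101; right front 46; front 107.

Rate = 16/3.5 = 4.571 sts per in.
collar: 22 × 4.571 = 100.57 → 101.
right front: 10 × 4.571 = 45.71 → 46.
front: 23.5 × 4.571 = 107.43 → 107.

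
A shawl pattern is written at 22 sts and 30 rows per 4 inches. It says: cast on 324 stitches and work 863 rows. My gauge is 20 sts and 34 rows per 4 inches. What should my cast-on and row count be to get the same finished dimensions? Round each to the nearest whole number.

Cast on 295 stitches; work 978 rows.

Stitches: 324 × 20/22 = 294.55 → 295.
Rows: 863 × 34/30 = 978.07 → 978.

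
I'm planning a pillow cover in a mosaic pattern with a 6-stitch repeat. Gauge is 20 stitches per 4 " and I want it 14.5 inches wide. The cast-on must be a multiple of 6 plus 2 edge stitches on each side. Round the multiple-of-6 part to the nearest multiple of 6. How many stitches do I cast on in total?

Cast on 70 stitches.

20 / 4 = 5 sts per inch.
14.5 × 5 = 72.50 sts.
Less 4 edge sts → 68.50 for the repeat.
Nearest multiple of 6: 66.
Add back 4 edge sts → 70.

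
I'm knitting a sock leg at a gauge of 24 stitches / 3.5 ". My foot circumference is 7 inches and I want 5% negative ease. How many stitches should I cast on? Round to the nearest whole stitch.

46 stitches.

Finished = 7 × 0.95 = 6.65 in.
24 / 3.5 = 6.857 sts per inch.
6.65 × 6.857 = 45.60 sts.
→ 46 sts.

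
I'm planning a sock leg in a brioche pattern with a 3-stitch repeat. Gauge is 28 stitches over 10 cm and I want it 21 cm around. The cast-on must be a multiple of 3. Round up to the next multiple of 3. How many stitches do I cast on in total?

60 stitches.

28 / 10 = 2.8 sts per cm.
21 × 2.8 = 58.80 sts.
Next multiple of 3: 60.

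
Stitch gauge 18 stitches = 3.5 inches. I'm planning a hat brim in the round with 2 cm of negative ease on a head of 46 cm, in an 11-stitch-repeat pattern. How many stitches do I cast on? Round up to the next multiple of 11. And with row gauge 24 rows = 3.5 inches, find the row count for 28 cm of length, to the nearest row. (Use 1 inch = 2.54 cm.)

Finished = 46 − 2 = 44 cm.
44 cm × 1/2.54 = 17.32 inches.
18/3.5 = 5.143 sts per in; 17.32 × 5.143 = 89.09 sts.
Next multiple of 11 → 99.
28 cm = 11.02 inches; × 6.857 = 75.59 → 76 rows.

Cast on 99 stitches; work 76 rows.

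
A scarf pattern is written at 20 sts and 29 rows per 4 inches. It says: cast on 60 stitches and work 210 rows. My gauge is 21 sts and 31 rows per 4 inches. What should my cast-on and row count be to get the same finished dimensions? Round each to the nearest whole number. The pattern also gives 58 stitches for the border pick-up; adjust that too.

Stitches: 60 × 21/20 = 63.00 → 63.
Rows: 210 × 31/29 = 224.48 → 224.
border pick-up: 58 × 21/20 = 60.90 → 61.

Cast on 63 stitches; work 224 rows; border pick-up 61 stitches.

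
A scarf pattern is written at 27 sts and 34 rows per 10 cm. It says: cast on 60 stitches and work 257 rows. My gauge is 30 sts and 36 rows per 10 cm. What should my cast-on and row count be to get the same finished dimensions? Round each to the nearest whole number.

Cast on 67 stitches; work 272 rows.

Stitches: 60 × 30/27 = 66.67 → 67.
Rows: 257 × 36/34 = 272.12 → 272.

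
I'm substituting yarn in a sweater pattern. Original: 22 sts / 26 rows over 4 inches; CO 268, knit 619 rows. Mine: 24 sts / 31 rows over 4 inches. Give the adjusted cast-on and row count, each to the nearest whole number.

Stitches: 268 × 24/22 = 292.36 → 292.
Rows: 619 × 31/26 = 738.04 → 738.

Cast on 292 stitches; work 738 rows.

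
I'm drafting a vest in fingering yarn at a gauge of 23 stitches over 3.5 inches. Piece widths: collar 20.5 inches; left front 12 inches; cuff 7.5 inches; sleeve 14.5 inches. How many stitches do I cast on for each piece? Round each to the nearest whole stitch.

Rate = 23/3.5 = 6.571 sts per in.
collar: 20.5 × 6.571 = 134.71 → 135.
left front: 12 × 6.571 = 78.86 → 79.
cuff: 7.5 × 6.571 = 49.29 → 49.
sleeve: 14.5 × 6.571 = 95.29 → 95.

collar 135; left front 79; cuff 49; sleeve 95.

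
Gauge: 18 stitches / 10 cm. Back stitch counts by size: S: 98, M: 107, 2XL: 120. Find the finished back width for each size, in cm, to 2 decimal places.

S 54.44 cm; M 59.44 cm; 2XL 66.67 cm.

18/10 = 1.8 sts per cm.
S: 98 / 1.8 = 54.444 → 54.44 cm.
M: 107 / 1.8 = 59.444 → 59.44 cm.
2XL: 120 / 1.8 = 66.667 → 66.67 cm.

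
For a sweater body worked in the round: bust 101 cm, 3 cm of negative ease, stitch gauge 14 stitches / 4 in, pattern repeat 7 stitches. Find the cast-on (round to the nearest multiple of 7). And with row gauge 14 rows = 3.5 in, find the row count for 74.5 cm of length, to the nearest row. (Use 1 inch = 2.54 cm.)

Finished = 101 − 3 = 98 cm.
98 cm × 1/2.54 = 38.58 inches.
14/4 = 3.5 sts per in; 38.58 × 3.5 = 135.04 sts.
Nearest multiple of 7 → 133.
74.5 cm = 29.33 inches; × 4 = 117.32 → 117 rows.

Cast on 133 stitches; work 117 rows.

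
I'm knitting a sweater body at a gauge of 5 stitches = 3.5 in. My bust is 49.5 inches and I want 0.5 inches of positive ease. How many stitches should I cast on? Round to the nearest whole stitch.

Finished = 49.5 + 0.5 = 50 in.
5 / 3.5 = 1.429 sts per inch.
50.00 × 1.429 = 71.43 sts.
→ 71 sts.

71 stitches.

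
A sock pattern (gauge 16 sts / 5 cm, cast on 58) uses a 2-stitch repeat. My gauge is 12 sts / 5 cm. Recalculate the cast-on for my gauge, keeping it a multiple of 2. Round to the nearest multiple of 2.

58 × 12 / 16 = 43.50.
Nearest multiple of 2: 44.

Cast on 44 stitches.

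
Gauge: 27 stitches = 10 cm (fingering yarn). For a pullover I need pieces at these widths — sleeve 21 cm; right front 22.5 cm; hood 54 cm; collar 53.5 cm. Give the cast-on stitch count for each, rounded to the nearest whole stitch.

sleeve 57; right front 61; hood 146; collar 144.

Rate = 27/10 = 2.7 sts per cm.
sleeve: 21 × 2.7 = 56.70 → 57.
right front: 22.5 × 2.7 = 60.75 → 61.
hood: 54 × 2.7 = 145.80 → 146.
collar: 53.5 × 2.7 = 144.45 → 144.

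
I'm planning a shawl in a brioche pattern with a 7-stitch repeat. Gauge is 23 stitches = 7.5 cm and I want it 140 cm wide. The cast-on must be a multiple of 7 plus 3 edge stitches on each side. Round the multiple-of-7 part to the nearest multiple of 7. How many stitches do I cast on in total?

426 stitches.

23 / 7.5 = 3.067 sts per cm.
140 × 3.067 = 429.33 sts.
Less 6 edge sts → 423.33 for the repeat.
Nearest multiple of 7: 420.
Add back 6 edge sts → 426.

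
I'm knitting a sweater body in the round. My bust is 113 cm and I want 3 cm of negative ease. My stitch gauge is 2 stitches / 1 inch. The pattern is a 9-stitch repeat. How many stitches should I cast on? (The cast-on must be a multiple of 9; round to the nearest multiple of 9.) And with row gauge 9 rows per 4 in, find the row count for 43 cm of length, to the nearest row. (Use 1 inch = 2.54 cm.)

Cast on 90 stitches; work 38 rows.

Finished = 113 − 3 = 110 cm.
110 cm × 1/2.54 = 43.31 inches.
2/1 = 2 sts per in; 43.31 × 2 = 86.61 sts.
Nearest multiple of 9 → 90.
43 cm = 16.93 inches; × 2.25 = 38.09 → 38 rows.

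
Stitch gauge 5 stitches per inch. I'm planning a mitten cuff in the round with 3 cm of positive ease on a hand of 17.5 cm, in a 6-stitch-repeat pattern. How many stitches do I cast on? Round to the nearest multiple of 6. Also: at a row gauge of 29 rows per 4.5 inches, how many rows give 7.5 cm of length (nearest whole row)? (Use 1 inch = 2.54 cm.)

Cast on 42 stitches; work 19 rows.

Finished = 17.5 + 3 = 20.5 cm.
20.5 cm × 1/2.54 = 8.07 inches.
5/1 = 5 sts per in; 8.07 × 5 = 40.35 sts.
Nearest multiple of 6 → 42.
7.5 cm = 2.95 inches; × 6.444 = 19.03 → 19 rows.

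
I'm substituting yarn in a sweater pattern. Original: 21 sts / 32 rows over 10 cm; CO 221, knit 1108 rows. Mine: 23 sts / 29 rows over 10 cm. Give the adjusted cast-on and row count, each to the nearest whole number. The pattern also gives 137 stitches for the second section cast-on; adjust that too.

Stitches: 221 × 23/21 = 242.05 → 242.
Rows: 1108 × 29/32 = 1004.12 → 1004.
second section cast-on: 137 × 23/21 = 150.05 → 150.

Cast on 242 stitches; work 1004 rows; second section cast-on 150 stitches.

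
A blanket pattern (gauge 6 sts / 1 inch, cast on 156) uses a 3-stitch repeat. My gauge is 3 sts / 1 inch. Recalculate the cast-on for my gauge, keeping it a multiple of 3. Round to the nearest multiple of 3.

CO 78 sts.

156 × 3 / 6 = 78.00.
Nearest multiple of 3: 78.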